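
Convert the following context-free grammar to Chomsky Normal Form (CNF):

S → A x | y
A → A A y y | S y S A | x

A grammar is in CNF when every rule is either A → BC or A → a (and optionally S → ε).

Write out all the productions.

TX → x; S → y; TY → y; A → x; S → A TX; A → A X0; X0 → A X1; X1 → TY TY; A → S X2; X2 → TY X3; X3 → S A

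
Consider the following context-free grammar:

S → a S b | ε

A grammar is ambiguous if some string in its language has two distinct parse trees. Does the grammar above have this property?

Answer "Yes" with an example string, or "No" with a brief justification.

No - the grammar is unambiguous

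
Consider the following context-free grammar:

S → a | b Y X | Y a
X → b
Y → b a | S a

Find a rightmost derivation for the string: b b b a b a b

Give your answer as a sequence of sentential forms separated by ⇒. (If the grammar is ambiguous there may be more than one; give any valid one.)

S ⇒ b Y X ⇒ b Y b ⇒ b S a b ⇒ b b Y X a b ⇒ b b Y b a b ⇒ b b b a b a b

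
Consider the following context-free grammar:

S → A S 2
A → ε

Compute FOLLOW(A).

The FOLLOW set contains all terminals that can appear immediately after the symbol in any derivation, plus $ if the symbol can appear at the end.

We compute FOLLOW(A) using the standard algorithm.
FOLLOW(S) starts with {$}.
FIRST(A) = {ε}
FIRST(S) = {}
FOLLOW(A) = {}
FOLLOW(S) = {$, 2}
Therefore, FOLLOW(A) = {}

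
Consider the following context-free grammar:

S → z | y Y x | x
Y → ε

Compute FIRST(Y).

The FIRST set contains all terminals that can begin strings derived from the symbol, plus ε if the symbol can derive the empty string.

We compute FIRST(Y) using the standard algorithm.
FIRST(S) = {x, y, z}
FIRST(Y) = {ε}
Therefore, FIRST(Y) = {ε}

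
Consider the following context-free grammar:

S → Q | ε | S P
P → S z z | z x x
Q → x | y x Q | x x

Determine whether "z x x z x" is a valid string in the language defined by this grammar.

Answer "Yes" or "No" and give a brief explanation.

No - no valid derivation exists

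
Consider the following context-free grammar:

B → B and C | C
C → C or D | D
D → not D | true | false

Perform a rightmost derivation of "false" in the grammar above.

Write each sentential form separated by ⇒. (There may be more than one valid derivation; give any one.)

B ⇒ C ⇒ D ⇒ false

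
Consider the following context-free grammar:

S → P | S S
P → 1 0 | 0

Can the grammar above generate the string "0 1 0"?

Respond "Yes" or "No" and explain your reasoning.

Yes - a valid derivation exists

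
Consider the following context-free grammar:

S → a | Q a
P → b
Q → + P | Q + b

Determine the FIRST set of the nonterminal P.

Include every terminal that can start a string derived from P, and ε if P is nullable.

We compute FIRST(P) using the standard algorithm.
FIRST(P) = {b}
FIRST(Q) = {+}
FIRST(S) = {+, a}
Therefore, FIRST(P) = {b}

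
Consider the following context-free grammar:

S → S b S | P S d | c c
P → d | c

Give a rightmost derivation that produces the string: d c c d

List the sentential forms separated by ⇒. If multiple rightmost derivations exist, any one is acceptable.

S ⇒ P S d ⇒ P c c d ⇒ d c c d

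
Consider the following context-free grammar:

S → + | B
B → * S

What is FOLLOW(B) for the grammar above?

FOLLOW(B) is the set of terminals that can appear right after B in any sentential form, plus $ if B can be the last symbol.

We compute FOLLOW(B) using the standard algorithm.
FOLLOW(S) starts with {$}.
FIRST(B) = {*}
FIRST(S) = {*, +}
FOLLOW(B) = {$}
FOLLOW(S) = {$}
Therefore, FOLLOW(B) = {$}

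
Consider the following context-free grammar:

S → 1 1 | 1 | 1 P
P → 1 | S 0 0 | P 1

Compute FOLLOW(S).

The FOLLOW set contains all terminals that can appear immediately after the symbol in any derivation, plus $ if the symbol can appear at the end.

We compute FOLLOW(S) using the standard algorithm.
FOLLOW(S) starts with {$}.
FIRST(P) = {1}
FIRST(S) = {1}
FOLLOW(P) = {$, 0, 1}
FOLLOW(S) = {$, 0}
Therefore, FOLLOW(S) = {$, 0}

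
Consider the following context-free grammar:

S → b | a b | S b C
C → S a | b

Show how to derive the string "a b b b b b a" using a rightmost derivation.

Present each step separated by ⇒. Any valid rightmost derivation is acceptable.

S ⇒ S b C ⇒ S b S a ⇒ S b b a ⇒ S b C b b a ⇒ S b b b b a ⇒ a b b b b b a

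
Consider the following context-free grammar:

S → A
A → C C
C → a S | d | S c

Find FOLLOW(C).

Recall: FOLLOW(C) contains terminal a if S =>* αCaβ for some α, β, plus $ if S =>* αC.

We compute FOLLOW(C) using the standard algorithm.
FOLLOW(S) starts with {$}.
FIRST(A) = {a, d}
FIRST(C) = {a, d}
FIRST(S) = {a, d}
FOLLOW(A) = {$, a, c, d}
FOLLOW(C) = {$, a, c, d}
FOLLOW(S) = {$, a, c, d}
Therefore, FOLLOW(C) = {$, a, c, d}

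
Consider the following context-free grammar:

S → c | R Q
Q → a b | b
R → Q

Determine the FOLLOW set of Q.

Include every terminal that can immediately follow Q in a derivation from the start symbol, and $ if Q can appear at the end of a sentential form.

We compute FOLLOW(Q) using the standard algorithm.
FOLLOW(S) starts with {$}.
FIRST(Q) = {a, b}
FIRST(R) = {a, b}
FIRST(S) = {a, b, c}
FOLLOW(Q) = {$, a, b}
FOLLOW(R) = {a, b}
FOLLOW(S) = {$}
Therefore, FOLLOW(Q) = {$, a, b}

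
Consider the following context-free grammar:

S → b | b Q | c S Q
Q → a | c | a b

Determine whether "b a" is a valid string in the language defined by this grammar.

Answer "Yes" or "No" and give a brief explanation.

Yes - a valid derivation exists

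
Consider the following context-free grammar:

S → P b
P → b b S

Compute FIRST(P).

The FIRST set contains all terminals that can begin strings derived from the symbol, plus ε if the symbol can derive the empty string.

We compute FIRST(P) using the standard algorithm.
FIRST(P) = {b}
FIRST(S) = {b}
Therefore, FIRST(P) = {b}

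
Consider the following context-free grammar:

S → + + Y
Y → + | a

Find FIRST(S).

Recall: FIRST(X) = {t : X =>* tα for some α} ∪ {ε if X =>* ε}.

We compute FIRST(S) using the standard algorithm.
FIRST(S) = {+}
FIRST(Y) = {+, a}
Therefore, FIRST(S) = {+}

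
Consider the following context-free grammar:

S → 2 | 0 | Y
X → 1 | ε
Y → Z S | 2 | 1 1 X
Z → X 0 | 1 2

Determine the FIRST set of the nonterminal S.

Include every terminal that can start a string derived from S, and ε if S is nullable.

We compute FIRST(S) using the standard algorithm.
FIRST(S) = {0, 1, 2}
FIRST(X) = {1, ε}
FIRST(Y) = {0, 1, 2}
FIRST(Z) = {0, 1}
Therefore, FIRST(S) = {0, 1, 2}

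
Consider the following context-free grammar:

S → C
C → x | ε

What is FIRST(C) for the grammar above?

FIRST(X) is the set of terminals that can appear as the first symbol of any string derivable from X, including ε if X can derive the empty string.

We compute FIRST(C) using the standard algorithm.
FIRST(C) = {x, ε}
FIRST(S) = {x, ε}
Therefore, FIRST(C) = {x, ε}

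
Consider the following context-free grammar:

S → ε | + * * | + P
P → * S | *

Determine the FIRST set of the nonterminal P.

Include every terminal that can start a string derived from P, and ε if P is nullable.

We compute FIRST(P) using the standard algorithm.
FIRST(P) = {*}
FIRST(S) = {+, ε}
Therefore, FIRST(P) = {*}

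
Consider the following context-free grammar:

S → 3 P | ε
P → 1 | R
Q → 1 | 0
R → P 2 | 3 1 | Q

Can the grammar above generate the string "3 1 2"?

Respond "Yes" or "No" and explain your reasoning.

Yes - a valid derivation exists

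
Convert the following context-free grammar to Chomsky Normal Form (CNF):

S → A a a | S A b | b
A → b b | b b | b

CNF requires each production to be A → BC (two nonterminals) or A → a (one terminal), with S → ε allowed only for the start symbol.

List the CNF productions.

TA → a; TB → b; S → b; A → b; S → A X0; X0 → TA TA; S → S X1; X1 → A TB; A → TB TB; A → TB TB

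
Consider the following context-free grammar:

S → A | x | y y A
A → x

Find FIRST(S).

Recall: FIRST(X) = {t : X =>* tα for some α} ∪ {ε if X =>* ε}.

We compute FIRST(S) using the standard algorithm.
FIRST(A) = {x}
FIRST(S) = {x, y}
Therefore, FIRST(S) = {x, y}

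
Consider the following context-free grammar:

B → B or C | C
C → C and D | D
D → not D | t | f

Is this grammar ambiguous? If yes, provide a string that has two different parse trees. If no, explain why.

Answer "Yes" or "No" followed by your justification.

No - the grammar is unambiguous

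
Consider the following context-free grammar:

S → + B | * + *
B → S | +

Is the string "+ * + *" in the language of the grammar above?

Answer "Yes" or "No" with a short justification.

Yes - a valid derivation exists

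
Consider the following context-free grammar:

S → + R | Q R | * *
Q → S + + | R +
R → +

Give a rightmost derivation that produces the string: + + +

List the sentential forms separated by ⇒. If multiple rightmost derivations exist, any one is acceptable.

S ⇒ Q R ⇒ Q + ⇒ R + + ⇒ + + +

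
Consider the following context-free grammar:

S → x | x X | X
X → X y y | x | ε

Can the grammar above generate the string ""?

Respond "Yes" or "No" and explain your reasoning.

Yes - a valid derivation exists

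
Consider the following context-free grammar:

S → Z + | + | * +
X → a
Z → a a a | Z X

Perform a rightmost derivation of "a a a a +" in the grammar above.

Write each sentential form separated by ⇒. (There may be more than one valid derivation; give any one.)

S ⇒ Z + ⇒ Z X + ⇒ Z a + ⇒ a a a a +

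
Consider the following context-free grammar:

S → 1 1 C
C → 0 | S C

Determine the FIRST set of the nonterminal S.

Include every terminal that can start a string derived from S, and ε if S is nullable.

We compute FIRST(S) using the standard algorithm.
FIRST(C) = {0, 1}
FIRST(S) = {1}
Therefore, FIRST(S) = {1}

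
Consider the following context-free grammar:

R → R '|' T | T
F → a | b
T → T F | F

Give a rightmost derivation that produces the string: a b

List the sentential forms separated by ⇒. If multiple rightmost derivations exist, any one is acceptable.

R ⇒ T ⇒ T F ⇒ T b ⇒ F b ⇒ a b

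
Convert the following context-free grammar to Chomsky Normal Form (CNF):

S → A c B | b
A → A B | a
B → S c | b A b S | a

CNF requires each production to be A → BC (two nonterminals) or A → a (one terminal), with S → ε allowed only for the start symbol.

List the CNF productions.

TC → c; S → b; A → a; TB → b; B → a; S → A X0; X0 → TC B; A → A B; B → S TC; B → TB X1; X1 → A X2; X2 → TB S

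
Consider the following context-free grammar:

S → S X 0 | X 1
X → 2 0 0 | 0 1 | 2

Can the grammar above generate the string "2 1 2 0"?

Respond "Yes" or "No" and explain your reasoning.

Yes - a valid derivation exists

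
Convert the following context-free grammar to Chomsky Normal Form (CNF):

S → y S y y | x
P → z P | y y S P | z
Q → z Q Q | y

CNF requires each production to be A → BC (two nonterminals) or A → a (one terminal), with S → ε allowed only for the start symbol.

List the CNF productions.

TY → y; S → x; TZ → z; P → z; Q → y; S → TY X0; X0 → S X1; X1 → TY TY; P → TZ P; P → TY X2; X2 → TY X3; X3 → S P; Q → TZ X4; X4 → Q Q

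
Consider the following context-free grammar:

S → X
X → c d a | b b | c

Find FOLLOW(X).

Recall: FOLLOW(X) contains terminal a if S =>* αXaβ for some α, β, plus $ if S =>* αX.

We compute FOLLOW(X) using the standard algorithm.
FOLLOW(S) starts with {$}.
FIRST(S) = {b, c}
FIRST(X) = {b, c}
FOLLOW(S) = {$}
FOLLOW(X) = {$}
Therefore, FOLLOW(X) = {$}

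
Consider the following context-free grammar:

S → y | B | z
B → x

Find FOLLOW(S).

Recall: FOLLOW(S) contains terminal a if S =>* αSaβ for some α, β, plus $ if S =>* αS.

We compute FOLLOW(S) using the standard algorithm.
FOLLOW(S) starts with {$}.
FIRST(B) = {x}
FIRST(S) = {x, y, z}
FOLLOW(B) = {$}
FOLLOW(S) = {$}
Therefore, FOLLOW(S) = {$}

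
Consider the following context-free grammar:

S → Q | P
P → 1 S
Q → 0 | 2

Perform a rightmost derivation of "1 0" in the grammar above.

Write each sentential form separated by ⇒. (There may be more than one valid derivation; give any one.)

S ⇒ P ⇒ 1 S ⇒ 1 Q ⇒ 1 0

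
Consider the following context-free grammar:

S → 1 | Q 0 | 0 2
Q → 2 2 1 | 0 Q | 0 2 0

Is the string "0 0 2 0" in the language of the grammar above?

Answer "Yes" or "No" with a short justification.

No - no valid derivation exists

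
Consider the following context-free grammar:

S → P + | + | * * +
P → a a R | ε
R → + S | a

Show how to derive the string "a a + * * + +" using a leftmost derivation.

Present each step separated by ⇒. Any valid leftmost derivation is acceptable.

S ⇒ P + ⇒ a a R + ⇒ a a + S + ⇒ a a + * * + +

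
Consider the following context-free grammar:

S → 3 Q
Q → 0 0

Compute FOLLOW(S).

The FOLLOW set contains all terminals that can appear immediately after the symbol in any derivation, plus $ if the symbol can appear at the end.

We compute FOLLOW(S) using the standard algorithm.
FOLLOW(S) starts with {$}.
FIRST(Q) = {0}
FIRST(S) = {3}
FOLLOW(Q) = {$}
FOLLOW(S) = {$}
Therefore, FOLLOW(S) = {$}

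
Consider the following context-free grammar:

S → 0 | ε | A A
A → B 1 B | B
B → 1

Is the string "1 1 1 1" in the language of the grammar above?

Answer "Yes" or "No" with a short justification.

Yes - a valid derivation exists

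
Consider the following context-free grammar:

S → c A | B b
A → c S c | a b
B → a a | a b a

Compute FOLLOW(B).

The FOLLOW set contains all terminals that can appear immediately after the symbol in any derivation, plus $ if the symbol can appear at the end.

We compute FOLLOW(B) using the standard algorithm.
FOLLOW(S) starts with {$}.
FIRST(A) = {a, c}
FIRST(B) = {a}
FIRST(S) = {a, c}
FOLLOW(A) = {$, c}
FOLLOW(B) = {b}
FOLLOW(S) = {$, c}
Therefore, FOLLOW(B) = {b}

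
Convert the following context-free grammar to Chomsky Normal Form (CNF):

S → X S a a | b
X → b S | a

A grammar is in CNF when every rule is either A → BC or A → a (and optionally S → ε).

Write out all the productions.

TA → a; S → b; TB → b; X → a; S → X X0; X0 → S X1; X1 → TA TA; X → TB S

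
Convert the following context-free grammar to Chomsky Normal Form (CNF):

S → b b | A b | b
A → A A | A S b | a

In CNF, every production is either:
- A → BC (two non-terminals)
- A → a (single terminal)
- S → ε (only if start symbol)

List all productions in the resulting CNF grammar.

TB → b; S → b; A → a; S → TB TB; S → A TB; A → A A; A → A X0; X0 → S TB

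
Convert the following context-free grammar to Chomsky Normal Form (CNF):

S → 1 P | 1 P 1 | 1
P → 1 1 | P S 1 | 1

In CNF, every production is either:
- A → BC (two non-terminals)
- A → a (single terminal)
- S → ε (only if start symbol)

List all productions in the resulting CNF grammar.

T1 → 1; S → 1; P → 1; S → T1 P; S → T1 X0; X0 → P T1; P → T1 T1; P → P X1; X1 → S T1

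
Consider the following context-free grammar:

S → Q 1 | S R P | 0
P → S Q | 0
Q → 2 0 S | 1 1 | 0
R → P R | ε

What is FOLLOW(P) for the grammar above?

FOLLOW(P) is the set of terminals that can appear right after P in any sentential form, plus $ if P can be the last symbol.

We compute FOLLOW(P) using the standard algorithm.
FOLLOW(S) starts with {$}.
FIRST(P) = {0, 1, 2}
FIRST(Q) = {0, 1, 2}
FIRST(R) = {0, 1, 2, ε}
FIRST(S) = {0, 1, 2}
FOLLOW(P) = {$, 0, 1, 2}
FOLLOW(Q) = {$, 0, 1, 2}
FOLLOW(R) = {0, 1, 2}
FOLLOW(S) = {$, 0, 1, 2}
Therefore, FOLLOW(P) = {$, 0, 1, 2}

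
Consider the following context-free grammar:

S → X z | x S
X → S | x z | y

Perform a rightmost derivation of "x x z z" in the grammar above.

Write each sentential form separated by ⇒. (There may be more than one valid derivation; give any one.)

S ⇒ x S ⇒ x X z ⇒ x x z z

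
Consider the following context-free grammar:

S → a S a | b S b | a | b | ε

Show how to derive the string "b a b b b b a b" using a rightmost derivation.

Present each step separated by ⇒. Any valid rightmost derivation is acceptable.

S ⇒ b S b ⇒ b a S a b ⇒ b a b S b a b ⇒ b a b b S b b a b ⇒ b a b b b b a b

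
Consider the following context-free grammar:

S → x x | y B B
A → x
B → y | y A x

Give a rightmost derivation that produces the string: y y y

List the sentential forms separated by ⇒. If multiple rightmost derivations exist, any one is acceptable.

S ⇒ y B B ⇒ y B y ⇒ y y y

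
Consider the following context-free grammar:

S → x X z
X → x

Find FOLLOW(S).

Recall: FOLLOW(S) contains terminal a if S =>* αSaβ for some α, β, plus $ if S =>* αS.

We compute FOLLOW(S) using the standard algorithm.
FOLLOW(S) starts with {$}.
FIRST(S) = {x}
FIRST(X) = {x}
FOLLOW(S) = {$}
FOLLOW(X) = {z}
Therefore, FOLLOW(S) = {$}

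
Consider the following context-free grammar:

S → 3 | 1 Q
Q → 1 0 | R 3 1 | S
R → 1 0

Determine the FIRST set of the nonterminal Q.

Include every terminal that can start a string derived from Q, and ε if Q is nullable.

We compute FIRST(Q) using the standard algorithm.
FIRST(Q) = {1, 3}
FIRST(R) = {1}
FIRST(S) = {1, 3}
Therefore, FIRST(Q) = {1, 3}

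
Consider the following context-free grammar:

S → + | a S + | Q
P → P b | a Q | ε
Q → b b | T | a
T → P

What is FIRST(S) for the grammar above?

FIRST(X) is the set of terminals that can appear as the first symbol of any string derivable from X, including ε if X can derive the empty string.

We compute FIRST(S) using the standard algorithm.
FIRST(P) = {a, b, ε}
FIRST(Q) = {a, b, ε}
FIRST(S) = {+, a, b, ε}
FIRST(T) = {a, b, ε}
Therefore, FIRST(S) = {+, a, b, ε}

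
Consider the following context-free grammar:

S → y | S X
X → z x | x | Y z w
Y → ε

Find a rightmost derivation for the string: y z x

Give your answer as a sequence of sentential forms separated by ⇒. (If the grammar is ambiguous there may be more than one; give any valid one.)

S ⇒ S X ⇒ S z x ⇒ y z x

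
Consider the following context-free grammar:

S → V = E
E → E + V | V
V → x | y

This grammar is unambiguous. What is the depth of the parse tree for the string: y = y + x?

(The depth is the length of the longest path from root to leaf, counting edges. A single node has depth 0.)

4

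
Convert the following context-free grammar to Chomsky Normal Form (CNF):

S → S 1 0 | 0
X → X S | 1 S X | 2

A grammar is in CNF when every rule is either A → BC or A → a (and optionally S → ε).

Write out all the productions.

T1 → 1; T0 → 0; S → 0; X → 2; S → S X0; X0 → T1 T0; X → X S; X → T1 X1; X1 → S X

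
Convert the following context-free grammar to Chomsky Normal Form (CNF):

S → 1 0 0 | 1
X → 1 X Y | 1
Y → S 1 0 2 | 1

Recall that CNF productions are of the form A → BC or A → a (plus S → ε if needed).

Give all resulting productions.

T1 → 1; T0 → 0; S → 1; X → 1; T2 → 2; Y → 1; S → T1 X0; X0 → T0 T0; X → T1 X1; X1 → X Y; Y → S X2; X2 → T1 X3; X3 → T0 T2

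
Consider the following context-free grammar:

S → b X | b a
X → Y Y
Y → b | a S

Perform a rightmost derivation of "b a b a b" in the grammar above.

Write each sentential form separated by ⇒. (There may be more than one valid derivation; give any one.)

S ⇒ b X ⇒ b Y Y ⇒ b Y b ⇒ b a S b ⇒ b a b a b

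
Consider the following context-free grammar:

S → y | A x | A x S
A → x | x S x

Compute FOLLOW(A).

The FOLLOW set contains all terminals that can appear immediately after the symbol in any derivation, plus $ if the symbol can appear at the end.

We compute FOLLOW(A) using the standard algorithm.
FOLLOW(S) starts with {$}.
FIRST(A) = {x}
FIRST(S) = {x, y}
FOLLOW(A) = {x}
FOLLOW(S) = {$, x}
Therefore, FOLLOW(A) = {x}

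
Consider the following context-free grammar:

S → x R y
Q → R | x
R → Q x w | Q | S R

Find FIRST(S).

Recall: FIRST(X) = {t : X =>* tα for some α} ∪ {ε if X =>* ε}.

We compute FIRST(S) using the standard algorithm.
FIRST(Q) = {x}
FIRST(R) = {x}
FIRST(S) = {x}
Therefore, FIRST(S) = {x}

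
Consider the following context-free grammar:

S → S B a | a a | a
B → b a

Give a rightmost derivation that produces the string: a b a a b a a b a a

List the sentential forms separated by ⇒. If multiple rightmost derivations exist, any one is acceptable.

S ⇒ S B a ⇒ S b a a ⇒ S B a b a a ⇒ S b a a b a a ⇒ S B a b a a b a a ⇒ S b a a b a a b a a ⇒ a b a a b a a b a a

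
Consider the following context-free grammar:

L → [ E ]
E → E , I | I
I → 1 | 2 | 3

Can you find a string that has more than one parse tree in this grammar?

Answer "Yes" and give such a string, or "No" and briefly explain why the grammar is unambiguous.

No - the grammar is unambiguous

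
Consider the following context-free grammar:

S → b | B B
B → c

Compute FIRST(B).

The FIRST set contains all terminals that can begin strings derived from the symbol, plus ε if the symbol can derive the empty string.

We compute FIRST(B) using the standard algorithm.
FIRST(B) = {c}
FIRST(S) = {b, c}
Therefore, FIRST(B) = {c}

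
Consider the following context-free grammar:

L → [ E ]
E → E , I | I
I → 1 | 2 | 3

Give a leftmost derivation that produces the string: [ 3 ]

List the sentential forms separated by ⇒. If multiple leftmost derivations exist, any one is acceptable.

L ⇒ [ E ] ⇒ [ I ] ⇒ [ 3 ]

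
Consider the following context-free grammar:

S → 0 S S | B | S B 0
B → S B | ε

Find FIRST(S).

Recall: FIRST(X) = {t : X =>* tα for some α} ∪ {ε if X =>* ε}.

We compute FIRST(S) using the standard algorithm.
FIRST(B) = {0, ε}
FIRST(S) = {0, ε}
Therefore, FIRST(S) = {0, ε}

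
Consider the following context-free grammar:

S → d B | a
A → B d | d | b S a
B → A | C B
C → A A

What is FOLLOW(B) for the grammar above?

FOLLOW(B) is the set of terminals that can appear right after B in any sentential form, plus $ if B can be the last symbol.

We compute FOLLOW(B) using the standard algorithm.
FOLLOW(S) starts with {$}.
FIRST(A) = {b, d}
FIRST(B) = {b, d}
FIRST(C) = {b, d}
FIRST(S) = {a, d}
FOLLOW(A) = {$, a, b, d}
FOLLOW(B) = {$, a, d}
FOLLOW(C) = {b, d}
FOLLOW(S) = {$, a}
Therefore, FOLLOW(B) = {$, a, d}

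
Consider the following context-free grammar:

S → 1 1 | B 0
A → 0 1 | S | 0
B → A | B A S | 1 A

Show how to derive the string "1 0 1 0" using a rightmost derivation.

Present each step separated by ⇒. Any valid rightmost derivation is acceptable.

S ⇒ B 0 ⇒ 1 A 0 ⇒ 1 0 1 0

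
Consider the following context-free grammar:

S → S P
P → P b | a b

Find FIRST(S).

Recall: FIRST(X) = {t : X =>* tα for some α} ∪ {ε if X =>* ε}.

We compute FIRST(S) using the standard algorithm.
FIRST(P) = {a}
FIRST(S) = {}
Therefore, FIRST(S) = {}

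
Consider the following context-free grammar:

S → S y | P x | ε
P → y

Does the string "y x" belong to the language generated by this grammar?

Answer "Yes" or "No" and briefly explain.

Yes - a valid derivation exists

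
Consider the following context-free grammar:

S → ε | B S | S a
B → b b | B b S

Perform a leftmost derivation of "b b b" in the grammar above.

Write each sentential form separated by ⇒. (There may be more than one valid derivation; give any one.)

S ⇒ B S ⇒ B b S S ⇒ b b b S S ⇒ b b b S ⇒ b b b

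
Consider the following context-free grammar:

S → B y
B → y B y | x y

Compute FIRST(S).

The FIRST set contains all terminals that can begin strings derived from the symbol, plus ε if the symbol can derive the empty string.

We compute FIRST(S) using the standard algorithm.
FIRST(B) = {x, y}
FIRST(S) = {x, y}
Therefore, FIRST(S) = {x, y}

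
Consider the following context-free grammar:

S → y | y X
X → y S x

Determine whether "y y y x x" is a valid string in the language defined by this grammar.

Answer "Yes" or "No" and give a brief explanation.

No - no valid derivation exists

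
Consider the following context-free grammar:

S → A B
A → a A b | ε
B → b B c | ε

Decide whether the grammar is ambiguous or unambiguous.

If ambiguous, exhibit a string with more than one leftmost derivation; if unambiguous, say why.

Unambiguous - every string in the language has a unique leftmost derivation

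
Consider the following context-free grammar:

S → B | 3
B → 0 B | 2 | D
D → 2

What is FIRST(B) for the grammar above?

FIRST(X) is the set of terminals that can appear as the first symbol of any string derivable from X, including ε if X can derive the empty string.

We compute FIRST(B) using the standard algorithm.
FIRST(B) = {0, 2}
FIRST(D) = {2}
FIRST(S) = {0, 2, 3}
Therefore, FIRST(B) = {0, 2}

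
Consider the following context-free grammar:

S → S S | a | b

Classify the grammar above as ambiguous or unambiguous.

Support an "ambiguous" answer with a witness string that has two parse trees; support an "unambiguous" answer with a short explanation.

Ambiguous - the string 'b a b b b a' has two distinct parse trees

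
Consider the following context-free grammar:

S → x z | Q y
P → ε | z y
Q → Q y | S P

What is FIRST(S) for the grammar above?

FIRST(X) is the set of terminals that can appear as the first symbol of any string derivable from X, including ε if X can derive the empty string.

We compute FIRST(S) using the standard algorithm.
FIRST(P) = {z, ε}
FIRST(Q) = {x}
FIRST(S) = {x}
Therefore, FIRST(S) = {x}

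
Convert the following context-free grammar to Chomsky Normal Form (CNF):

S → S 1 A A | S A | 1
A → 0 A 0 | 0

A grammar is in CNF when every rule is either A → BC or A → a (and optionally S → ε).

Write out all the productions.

T1 → 1; S → 1; T0 → 0; A → 0; S → S X0; X0 → T1 X1; X1 → A A; S → S A; A → T0 X2; X2 → A T0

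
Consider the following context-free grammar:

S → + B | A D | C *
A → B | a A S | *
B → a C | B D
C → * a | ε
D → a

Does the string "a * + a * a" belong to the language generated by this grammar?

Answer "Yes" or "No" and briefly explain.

No - no valid derivation exists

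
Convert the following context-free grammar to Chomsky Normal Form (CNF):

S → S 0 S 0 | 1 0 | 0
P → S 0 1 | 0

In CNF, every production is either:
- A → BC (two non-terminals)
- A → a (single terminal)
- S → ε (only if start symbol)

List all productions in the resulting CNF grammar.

T0 → 0; T1 → 1; S → 0; P → 0; S → S X0; X0 → T0 X1; X1 → S T0; S → T1 T0; P → S X2; X2 → T0 T1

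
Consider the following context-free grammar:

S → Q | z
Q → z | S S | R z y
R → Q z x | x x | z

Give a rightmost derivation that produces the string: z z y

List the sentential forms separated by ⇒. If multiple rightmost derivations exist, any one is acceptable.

S ⇒ Q ⇒ R z y ⇒ z z y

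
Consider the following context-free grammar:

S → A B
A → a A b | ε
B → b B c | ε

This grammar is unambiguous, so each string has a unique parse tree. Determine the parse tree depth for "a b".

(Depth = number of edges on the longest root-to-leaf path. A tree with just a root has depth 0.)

3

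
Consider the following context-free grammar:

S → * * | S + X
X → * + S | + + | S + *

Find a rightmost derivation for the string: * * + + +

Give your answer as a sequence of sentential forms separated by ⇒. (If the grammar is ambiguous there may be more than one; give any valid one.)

S ⇒ S + X ⇒ S + + + ⇒ * * + + +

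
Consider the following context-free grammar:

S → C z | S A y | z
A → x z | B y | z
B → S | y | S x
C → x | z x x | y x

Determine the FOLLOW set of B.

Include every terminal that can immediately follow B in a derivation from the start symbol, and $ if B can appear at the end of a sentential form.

We compute FOLLOW(B) using the standard algorithm.
FOLLOW(S) starts with {$}.
FIRST(A) = {x, y, z}
FIRST(B) = {x, y, z}
FIRST(C) = {x, y, z}
FIRST(S) = {x, y, z}
FOLLOW(A) = {y}
FOLLOW(B) = {y}
FOLLOW(C) = {z}
FOLLOW(S) = {$, x, y, z}
Therefore, FOLLOW(B) = {y}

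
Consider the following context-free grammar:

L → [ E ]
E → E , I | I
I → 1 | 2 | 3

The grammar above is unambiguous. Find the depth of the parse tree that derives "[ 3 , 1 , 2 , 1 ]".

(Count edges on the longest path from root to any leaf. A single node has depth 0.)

6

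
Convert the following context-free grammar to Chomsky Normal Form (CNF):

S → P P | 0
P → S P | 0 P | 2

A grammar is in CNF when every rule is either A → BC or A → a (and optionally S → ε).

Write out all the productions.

S → 0; T0 → 0; P → 2; S → P P; P → S P; P → T0 P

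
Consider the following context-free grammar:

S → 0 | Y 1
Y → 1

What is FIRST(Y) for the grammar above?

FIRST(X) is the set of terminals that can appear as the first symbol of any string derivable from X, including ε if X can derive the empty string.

We compute FIRST(Y) using the standard algorithm.
FIRST(S) = {0, 1}
FIRST(Y) = {1}
Therefore, FIRST(Y) = {1}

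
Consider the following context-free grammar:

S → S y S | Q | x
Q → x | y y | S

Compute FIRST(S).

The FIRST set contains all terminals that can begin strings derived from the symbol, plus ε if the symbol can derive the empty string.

We compute FIRST(S) using the standard algorithm.
FIRST(Q) = {x, y}
FIRST(S) = {x, y}
Therefore, FIRST(S) = {x, y}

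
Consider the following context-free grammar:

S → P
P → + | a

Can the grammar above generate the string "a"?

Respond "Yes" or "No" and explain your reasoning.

Yes - a valid derivation exists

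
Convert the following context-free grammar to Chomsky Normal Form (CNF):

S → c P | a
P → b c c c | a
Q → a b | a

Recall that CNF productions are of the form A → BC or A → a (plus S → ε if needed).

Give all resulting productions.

TC → c; S → a; TB → b; P → a; TA → a; Q → a; S → TC P; P → TB X0; X0 → TC X1; X1 → TC TC; Q → TA TB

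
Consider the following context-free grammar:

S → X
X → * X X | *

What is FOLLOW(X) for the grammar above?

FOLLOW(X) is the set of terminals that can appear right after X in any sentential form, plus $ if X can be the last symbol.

We compute FOLLOW(X) using the standard algorithm.
FOLLOW(S) starts with {$}.
FIRST(S) = {*}
FIRST(X) = {*}
FOLLOW(S) = {$}
FOLLOW(X) = {$, *}
Therefore, FOLLOW(X) = {$, *}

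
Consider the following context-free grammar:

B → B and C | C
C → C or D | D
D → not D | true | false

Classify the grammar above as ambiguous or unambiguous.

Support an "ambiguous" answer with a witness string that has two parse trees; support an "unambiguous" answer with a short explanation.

Unambiguous - every string in the language has a unique parse tree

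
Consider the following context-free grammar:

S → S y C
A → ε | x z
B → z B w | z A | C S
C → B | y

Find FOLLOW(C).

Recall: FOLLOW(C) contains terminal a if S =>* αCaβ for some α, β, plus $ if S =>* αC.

We compute FOLLOW(C) using the standard algorithm.
FOLLOW(S) starts with {$}.
FIRST(A) = {x, ε}
FIRST(B) = {y, z}
FIRST(C) = {y, z}
FIRST(S) = {}
FOLLOW(A) = {$, w, y}
FOLLOW(B) = {$, w, y}
FOLLOW(C) = {$, w, y}
FOLLOW(S) = {$, w, y}
Therefore, FOLLOW(C) = {$, w, y}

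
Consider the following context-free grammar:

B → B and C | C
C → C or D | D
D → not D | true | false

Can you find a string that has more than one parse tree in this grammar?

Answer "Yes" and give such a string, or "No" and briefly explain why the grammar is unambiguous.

No - the grammar is unambiguous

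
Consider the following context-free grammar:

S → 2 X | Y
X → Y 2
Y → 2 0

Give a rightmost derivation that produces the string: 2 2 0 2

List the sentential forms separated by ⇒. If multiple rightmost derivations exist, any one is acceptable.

S ⇒ 2 X ⇒ 2 Y 2 ⇒ 2 2 0 2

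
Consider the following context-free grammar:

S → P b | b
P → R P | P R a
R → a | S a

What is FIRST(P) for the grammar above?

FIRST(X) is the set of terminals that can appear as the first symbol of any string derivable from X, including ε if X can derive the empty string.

We compute FIRST(P) using the standard algorithm.
FIRST(P) = {a, b}
FIRST(R) = {a, b}
FIRST(S) = {a, b}
Therefore, FIRST(P) = {a, b}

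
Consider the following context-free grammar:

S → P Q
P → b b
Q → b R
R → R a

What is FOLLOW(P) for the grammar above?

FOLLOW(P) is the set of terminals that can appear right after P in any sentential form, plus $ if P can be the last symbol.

We compute FOLLOW(P) using the standard algorithm.
FOLLOW(S) starts with {$}.
FIRST(P) = {b}
FIRST(Q) = {b}
FIRST(R) = {}
FIRST(S) = {b}
FOLLOW(P) = {b}
FOLLOW(Q) = {$}
FOLLOW(R) = {$, a}
FOLLOW(S) = {$}
Therefore, FOLLOW(P) = {b}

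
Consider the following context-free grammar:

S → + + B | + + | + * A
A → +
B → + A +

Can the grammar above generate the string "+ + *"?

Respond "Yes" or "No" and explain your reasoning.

No - no valid derivation exists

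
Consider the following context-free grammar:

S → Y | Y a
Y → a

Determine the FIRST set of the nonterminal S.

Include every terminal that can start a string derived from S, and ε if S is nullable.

We compute FIRST(S) using the standard algorithm.
FIRST(S) = {a}
FIRST(Y) = {a}
Therefore, FIRST(S) = {a}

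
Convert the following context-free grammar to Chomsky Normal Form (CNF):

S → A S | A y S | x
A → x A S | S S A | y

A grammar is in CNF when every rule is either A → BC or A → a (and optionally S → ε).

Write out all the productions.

TY → y; S → x; TX → x; A → y; S → A S; S → A X0; X0 → TY S; A → TX X1; X1 → A S; A → S X2; X2 → S A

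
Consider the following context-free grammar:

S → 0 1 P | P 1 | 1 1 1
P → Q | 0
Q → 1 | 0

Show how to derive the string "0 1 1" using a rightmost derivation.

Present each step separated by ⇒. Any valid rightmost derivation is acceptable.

S ⇒ 0 1 P ⇒ 0 1 Q ⇒ 0 1 1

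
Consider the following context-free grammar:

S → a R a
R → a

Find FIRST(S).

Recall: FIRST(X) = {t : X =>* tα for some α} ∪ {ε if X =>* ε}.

We compute FIRST(S) using the standard algorithm.
FIRST(R) = {a}
FIRST(S) = {a}
Therefore, FIRST(S) = {a}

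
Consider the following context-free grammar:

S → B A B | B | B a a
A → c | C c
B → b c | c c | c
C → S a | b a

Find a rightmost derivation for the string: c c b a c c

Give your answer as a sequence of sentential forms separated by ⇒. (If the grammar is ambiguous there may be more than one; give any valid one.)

S ⇒ B A B ⇒ B A c ⇒ B C c c ⇒ B b a c c ⇒ c c b a c c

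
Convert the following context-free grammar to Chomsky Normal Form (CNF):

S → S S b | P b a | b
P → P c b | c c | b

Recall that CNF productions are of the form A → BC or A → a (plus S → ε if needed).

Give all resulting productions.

TB → b; TA → a; S → b; TC → c; P → b; S → S X0; X0 → S TB; S → P X1; X1 → TB TA; P → P X2; X2 → TC TB; P → TC TC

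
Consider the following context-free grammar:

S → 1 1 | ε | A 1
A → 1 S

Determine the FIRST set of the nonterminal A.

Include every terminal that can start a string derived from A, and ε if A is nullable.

We compute FIRST(A) using the standard algorithm.
FIRST(A) = {1}
FIRST(S) = {1, ε}
Therefore, FIRST(A) = {1}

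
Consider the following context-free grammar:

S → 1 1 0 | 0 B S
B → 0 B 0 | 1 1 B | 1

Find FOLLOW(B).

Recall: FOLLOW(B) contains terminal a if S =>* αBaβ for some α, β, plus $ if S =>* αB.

We compute FOLLOW(B) using the standard algorithm.
FOLLOW(S) starts with {$}.
FIRST(B) = {0, 1}
FIRST(S) = {0, 1}
FOLLOW(B) = {0, 1}
FOLLOW(S) = {$}
Therefore, FOLLOW(B) = {0, 1}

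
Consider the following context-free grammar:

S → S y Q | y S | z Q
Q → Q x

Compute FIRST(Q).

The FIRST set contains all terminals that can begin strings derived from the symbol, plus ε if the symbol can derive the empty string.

We compute FIRST(Q) using the standard algorithm.
FIRST(Q) = {}
FIRST(S) = {y, z}
Therefore, FIRST(Q) = {}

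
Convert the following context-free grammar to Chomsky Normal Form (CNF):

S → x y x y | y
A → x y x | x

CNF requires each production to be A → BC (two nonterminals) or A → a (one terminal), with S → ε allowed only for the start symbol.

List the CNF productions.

TX → x; TY → y; S → y; A → x; S → TX X0; X0 → TY X1; X1 → TX TY; A → TX X2; X2 → TY TX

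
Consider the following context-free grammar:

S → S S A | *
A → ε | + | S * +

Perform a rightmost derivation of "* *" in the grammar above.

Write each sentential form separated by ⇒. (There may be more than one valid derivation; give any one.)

S ⇒ S S A ⇒ S S ⇒ S * ⇒ * *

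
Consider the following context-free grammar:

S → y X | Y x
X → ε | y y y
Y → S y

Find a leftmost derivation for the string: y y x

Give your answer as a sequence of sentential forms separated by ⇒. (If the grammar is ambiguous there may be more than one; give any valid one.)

S ⇒ Y x ⇒ S y x ⇒ y X y x ⇒ y y x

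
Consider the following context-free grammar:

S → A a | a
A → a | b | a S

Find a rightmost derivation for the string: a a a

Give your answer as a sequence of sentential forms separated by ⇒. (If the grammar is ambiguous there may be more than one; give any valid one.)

S ⇒ A a ⇒ a S a ⇒ a a a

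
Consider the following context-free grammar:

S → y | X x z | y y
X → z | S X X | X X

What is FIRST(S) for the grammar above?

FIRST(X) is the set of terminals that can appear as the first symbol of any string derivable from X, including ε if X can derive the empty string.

We compute FIRST(S) using the standard algorithm.
FIRST(S) = {y, z}
FIRST(X) = {y, z}
Therefore, FIRST(S) = {y, z}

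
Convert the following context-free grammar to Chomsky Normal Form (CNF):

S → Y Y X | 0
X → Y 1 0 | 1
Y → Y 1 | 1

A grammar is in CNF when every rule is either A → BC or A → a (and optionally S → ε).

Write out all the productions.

S → 0; T1 → 1; T0 → 0; X → 1; Y → 1; S → Y X0; X0 → Y X; X → Y X1; X1 → T1 T0; Y → Y T1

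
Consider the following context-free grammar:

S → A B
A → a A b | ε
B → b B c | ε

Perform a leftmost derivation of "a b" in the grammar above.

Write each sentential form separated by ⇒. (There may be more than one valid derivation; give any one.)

S ⇒ A B ⇒ a A b B ⇒ a b B ⇒ a b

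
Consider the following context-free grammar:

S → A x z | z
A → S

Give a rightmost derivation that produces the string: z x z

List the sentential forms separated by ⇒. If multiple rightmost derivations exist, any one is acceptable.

S ⇒ A x z ⇒ S x z ⇒ z x z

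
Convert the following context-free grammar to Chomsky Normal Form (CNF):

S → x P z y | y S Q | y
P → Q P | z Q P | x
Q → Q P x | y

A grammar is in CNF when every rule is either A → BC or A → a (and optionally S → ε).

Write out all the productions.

TX → x; TZ → z; TY → y; S → y; P → x; Q → y; S → TX X0; X0 → P X1; X1 → TZ TY; S → TY X2; X2 → S Q; P → Q P; P → TZ X3; X3 → Q P; Q → Q X4; X4 → P TX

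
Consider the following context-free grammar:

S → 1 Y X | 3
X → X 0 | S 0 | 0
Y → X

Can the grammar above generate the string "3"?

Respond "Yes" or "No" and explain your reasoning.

Yes - a valid derivation exists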